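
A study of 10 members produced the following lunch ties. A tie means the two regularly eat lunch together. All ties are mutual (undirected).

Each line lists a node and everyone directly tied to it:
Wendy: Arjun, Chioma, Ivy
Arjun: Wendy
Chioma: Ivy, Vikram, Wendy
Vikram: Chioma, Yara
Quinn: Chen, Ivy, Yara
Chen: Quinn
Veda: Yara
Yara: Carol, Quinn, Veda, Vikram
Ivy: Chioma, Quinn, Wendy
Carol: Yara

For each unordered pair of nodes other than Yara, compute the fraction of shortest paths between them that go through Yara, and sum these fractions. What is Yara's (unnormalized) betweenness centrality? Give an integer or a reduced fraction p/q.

17

Pairs whose geodesics pass through Yara — Chen–Veda: 1; Chen–Carol: 1; Chen–Vikram: 1; Arjun–Veda: 2/2; Arjun–Carol: 2/2; Quinn–Veda: 1; Quinn–Carol: 1; Quinn–Vikram: 1; Veda–Ivy: 1; Veda–Chioma: 1; Veda–Carol: 1; Veda–Vikram: 1; Veda–Wendy: 2/2; Ivy–Carol: 1 … (+3 more pairs).
All other pairs contribute 0.
Summing the contributions gives betweenness(Yara) = 17.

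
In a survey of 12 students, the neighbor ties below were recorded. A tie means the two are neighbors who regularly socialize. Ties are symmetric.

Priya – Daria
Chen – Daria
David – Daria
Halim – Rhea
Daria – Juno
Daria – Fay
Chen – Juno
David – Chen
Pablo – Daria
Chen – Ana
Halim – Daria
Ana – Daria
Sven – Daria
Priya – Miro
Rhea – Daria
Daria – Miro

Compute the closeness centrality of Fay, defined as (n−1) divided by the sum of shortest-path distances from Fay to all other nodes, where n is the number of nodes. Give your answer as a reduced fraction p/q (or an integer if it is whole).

Distances from Fay: Ana:2, Chen:2, Daria:1, David:2, Halim:2, Juno:2, Miro:2, Pablo:2, Priya:2, Rhea:2, Sven:2. Sum = 21.
n = 12, so closeness = 11/21.

11/21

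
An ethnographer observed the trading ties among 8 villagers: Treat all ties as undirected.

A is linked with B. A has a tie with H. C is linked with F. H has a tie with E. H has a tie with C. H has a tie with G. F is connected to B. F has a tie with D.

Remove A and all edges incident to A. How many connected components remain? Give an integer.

1

A's neighbors (B and H) remain reachable from one another through other ties, so the rest of the network stays in one piece.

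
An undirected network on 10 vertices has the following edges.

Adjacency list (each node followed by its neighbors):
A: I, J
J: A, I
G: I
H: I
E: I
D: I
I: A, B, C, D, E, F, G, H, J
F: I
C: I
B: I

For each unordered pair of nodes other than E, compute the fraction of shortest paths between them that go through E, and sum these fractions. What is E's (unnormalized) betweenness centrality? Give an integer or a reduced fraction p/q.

0

No shortest path between any pair of other nodes passes through E.
Summing the contributions gives betweenness(E) = 0.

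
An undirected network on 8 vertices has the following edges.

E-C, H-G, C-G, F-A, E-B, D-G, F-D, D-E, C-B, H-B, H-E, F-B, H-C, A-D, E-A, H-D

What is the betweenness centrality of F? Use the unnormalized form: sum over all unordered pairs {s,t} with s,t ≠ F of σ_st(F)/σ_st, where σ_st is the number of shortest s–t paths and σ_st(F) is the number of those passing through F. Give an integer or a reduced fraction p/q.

5/6

Pairs whose geodesics pass through F — B–D: 1/3; B–A: 1/2.
All other pairs contribute 0.
Summing the contributions gives betweenness(F) = 5/6.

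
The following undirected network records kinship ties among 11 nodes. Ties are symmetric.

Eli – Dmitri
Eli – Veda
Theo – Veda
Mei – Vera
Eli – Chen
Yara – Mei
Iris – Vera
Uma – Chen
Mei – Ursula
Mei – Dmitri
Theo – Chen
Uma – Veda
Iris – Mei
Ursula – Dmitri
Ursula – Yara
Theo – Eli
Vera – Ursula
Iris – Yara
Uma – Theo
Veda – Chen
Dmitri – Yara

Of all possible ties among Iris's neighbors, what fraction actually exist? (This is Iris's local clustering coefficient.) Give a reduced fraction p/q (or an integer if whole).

2/3

Iris's neighbors: Mei, Vera, and Yara (k = 3).
Possible neighbor pairs: C(3,2) = 3. Edges among them: Mei–Vera, Mei–Yara → e = 2.
Clustering(Iris) = 2/3.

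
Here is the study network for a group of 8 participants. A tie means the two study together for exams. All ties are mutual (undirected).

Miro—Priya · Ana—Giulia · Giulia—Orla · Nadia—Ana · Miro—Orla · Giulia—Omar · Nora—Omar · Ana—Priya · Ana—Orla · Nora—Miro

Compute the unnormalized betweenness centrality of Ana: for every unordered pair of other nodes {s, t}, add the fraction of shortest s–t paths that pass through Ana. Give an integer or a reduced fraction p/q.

8

Pairs whose geodesics pass through Ana — Miro–Nadia: 2/2; Giulia–Nadia: 1; Giulia–Priya: 1; Nora–Nadia: 3/3; Omar–Nadia: 1; Omar–Priya: 1/2; Nadia–Priya: 1; Nadia–Orla: 1; Priya–Orla: 1/2.
All other pairs contribute 0.
Summing the contributions gives betweenness(Ana) = 8.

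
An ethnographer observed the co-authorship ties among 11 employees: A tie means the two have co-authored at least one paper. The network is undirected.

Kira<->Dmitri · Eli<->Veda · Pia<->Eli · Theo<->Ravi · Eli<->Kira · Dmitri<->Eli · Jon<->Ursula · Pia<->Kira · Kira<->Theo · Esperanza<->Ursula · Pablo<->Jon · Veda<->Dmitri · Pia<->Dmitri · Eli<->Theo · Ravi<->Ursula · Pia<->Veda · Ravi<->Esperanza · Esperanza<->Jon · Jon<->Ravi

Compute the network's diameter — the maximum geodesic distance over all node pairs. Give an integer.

Eccentricity of each node (its greatest distance to any other): Dmitri:5, Eli:4, Esperanza:4, Jon:4, Kira:4, Pablo:5, Pia:5, Ravi:3, Theo:3, Ursula:4, Veda:5.
The maximum eccentricity is 5, realized for instance by the pair Dmitri–Pablo via Dmitri – Kira – Theo – Ravi – Jon – Pablo. So the diameter is 5.

5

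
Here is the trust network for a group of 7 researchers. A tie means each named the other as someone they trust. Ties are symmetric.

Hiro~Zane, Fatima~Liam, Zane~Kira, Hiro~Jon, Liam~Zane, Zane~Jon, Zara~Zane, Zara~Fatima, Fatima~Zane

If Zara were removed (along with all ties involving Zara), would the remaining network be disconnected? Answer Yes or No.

Even without Zara, every remaining node can still reach every other (the residual graph is connected), so Zara is not a cut vertex.

No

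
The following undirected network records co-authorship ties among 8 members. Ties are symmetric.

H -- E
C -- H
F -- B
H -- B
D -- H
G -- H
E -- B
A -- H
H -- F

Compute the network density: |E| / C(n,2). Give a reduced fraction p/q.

There are 9 edges and 8 nodes, so the maximum possible is C(8,2) = 28.
Density = 9/28.

9/28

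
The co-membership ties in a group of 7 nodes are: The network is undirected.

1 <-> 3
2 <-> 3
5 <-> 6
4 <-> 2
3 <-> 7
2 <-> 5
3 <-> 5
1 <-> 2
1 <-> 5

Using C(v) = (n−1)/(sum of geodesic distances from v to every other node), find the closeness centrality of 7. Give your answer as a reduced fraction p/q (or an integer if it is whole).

6/13

Distances from 7: 1:2, 2:2, 3:1, 4:3, 5:2, 6:3. Sum = 13.
n = 7, so closeness = 6/13.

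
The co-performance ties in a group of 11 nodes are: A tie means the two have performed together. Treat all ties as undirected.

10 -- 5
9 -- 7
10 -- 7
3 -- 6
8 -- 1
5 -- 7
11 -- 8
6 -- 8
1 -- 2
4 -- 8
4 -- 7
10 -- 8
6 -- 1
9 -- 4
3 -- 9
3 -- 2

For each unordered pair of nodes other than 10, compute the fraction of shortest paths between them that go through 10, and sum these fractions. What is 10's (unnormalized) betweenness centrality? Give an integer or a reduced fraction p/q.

Pairs whose geodesics pass through 10 — 11–7: 1/2; 11–5: 1; 7–8: 1/2; 7–6: 1/3; 7–1: 1/2; 5–8: 1; 5–2: 1/2; 5–6: 1; 5–1: 1.
All other pairs contribute 0.
Summing the contributions gives betweenness(10) = 19/3.

19/3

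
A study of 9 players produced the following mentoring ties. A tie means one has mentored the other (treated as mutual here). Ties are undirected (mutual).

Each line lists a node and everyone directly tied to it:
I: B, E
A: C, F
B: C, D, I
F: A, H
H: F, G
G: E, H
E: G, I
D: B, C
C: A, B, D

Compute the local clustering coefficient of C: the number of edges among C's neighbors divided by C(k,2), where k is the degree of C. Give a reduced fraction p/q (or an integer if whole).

1/3

C's neighbors: A, B, and D (k = 3).
Possible neighbor pairs: C(3,2) = 3. Edges among them: B–D → e = 1.
Clustering(C) = 1/3.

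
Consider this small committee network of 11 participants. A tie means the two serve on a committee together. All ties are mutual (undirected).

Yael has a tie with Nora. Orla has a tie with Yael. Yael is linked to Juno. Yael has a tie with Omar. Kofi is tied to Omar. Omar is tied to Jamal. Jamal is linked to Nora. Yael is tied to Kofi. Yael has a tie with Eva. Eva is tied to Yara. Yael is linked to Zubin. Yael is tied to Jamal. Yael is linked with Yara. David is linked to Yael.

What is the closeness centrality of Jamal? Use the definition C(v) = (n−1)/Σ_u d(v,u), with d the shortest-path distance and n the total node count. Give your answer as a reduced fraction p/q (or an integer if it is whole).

Distances from Jamal: David:2, Eva:2, Juno:2, Kofi:2, Nora:1, Omar:1, Orla:2, Yael:1, Yara:2, Zubin:2. Sum = 17.
n = 11, so closeness = 10/17.

10/17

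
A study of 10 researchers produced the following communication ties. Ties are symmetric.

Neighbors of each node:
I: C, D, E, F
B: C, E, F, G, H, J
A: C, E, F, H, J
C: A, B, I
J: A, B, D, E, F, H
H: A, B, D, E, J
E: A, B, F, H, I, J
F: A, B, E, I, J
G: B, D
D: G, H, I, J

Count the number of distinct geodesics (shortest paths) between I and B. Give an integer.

3

The shortest distance is 2. The length-2 paths are: I–C–B; I–E–B; I–F–B.
That gives 3 distinct shortest paths.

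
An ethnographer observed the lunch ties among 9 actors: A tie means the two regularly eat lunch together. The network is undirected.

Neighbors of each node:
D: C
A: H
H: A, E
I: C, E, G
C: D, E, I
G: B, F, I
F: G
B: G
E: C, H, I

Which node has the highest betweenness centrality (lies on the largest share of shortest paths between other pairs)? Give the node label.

I

Unnormalized betweenness of each node: A:0, B:0, C:7, D:0, E:12, F:0, G:13, H:7, I:15.
I has the largest value, 15, making it the main broker — the node through which the most shortest paths run.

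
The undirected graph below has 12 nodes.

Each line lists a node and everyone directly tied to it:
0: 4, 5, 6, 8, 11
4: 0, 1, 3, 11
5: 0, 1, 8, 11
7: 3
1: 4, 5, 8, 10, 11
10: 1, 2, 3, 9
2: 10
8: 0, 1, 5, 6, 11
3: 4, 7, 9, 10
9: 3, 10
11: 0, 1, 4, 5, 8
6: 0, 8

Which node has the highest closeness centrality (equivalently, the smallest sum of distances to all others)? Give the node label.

1

Farness (sum of distances to all others) for each node — 0:22, 1:18, 2:30, 3:21, 4:19, 5:23, 6:28, 7:31, 8:22, 9:26, 10:20, 11:20.
The smallest farness is 18, for 1, so 1 has the highest closeness.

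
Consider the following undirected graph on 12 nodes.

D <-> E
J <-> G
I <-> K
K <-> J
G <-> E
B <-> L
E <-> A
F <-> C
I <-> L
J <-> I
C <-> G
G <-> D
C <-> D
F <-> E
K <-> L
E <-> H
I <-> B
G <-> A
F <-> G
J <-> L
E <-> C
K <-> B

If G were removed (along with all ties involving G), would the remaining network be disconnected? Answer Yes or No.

Yes

Removing G leaves {B, I, J, K, and L} with no path to {A, C, D, E, F, and H}, so the network splits into 2 components. G is a cut vertex.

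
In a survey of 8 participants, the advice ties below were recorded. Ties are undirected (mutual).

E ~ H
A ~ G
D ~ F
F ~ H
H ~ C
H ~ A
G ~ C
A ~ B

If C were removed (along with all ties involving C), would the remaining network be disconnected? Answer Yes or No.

Even without C, every remaining node can still reach every other (the residual graph is connected), so C is not a cut vertex.

No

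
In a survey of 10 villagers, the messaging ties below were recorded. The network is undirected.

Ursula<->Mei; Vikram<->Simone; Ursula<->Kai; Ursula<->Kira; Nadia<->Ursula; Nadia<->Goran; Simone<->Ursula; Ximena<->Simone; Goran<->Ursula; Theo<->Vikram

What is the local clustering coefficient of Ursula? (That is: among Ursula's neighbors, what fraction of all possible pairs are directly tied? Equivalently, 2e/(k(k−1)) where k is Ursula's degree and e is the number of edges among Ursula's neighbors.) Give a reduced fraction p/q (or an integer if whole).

1/15

Ursula's neighbors: Goran, Kai, Kira, Mei, Nadia, and Simone (k = 6).
Possible neighbor pairs: C(6,2) = 15. Edges among them: Goran–Nadia → e = 1.
Clustering(Ursula) = 1/15.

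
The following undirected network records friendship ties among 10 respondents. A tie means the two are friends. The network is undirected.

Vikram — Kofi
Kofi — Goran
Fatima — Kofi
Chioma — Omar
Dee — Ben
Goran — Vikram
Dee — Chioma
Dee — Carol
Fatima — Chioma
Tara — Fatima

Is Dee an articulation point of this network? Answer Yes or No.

Yes

Removing Dee leaves {Chioma, Fatima, Goran, Kofi, Omar, Tara, and Vikram} with no path to {Carol}, so the network splits into 3 components. Dee is a cut vertex.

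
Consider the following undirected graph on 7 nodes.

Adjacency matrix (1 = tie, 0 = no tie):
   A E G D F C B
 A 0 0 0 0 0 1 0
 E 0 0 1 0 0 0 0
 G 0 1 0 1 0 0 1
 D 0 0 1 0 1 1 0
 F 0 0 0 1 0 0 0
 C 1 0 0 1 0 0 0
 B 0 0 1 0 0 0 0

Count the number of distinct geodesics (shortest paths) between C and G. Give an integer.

1

The shortest distance is 2, and the only length-2 path is C–D–G. So there is exactly 1 shortest path.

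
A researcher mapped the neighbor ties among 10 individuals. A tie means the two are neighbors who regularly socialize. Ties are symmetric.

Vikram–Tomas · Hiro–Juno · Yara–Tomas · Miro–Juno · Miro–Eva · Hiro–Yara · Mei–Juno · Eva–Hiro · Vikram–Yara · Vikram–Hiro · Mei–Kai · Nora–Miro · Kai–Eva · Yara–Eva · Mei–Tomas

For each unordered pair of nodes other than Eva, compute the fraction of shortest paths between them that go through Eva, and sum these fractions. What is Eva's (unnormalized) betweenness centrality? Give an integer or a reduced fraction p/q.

Pairs whose geodesics pass through Eva — Miro–Kai: 1; Miro–Vikram: 2/3; Miro–Hiro: 1/2; Miro–Tomas: 1/2; Miro–Yara: 1; Kai–Nora: 1; Kai–Vikram: 2/3; Kai–Hiro: 1; Kai–Yara: 1; Nora–Vikram: 2/3; Nora–Hiro: 1/2; Nora–Tomas: 1/2; Nora–Yara: 1.
All other pairs contribute 0.
Summing the contributions gives betweenness(Eva) = 10.

10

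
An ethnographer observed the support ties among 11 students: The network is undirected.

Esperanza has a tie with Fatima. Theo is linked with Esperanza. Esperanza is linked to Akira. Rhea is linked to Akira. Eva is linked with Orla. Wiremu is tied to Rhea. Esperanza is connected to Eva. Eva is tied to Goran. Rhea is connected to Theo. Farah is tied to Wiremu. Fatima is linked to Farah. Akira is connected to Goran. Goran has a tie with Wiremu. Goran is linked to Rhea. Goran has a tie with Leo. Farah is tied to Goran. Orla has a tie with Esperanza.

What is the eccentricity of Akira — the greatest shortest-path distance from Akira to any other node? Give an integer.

2

Distances from Akira: Esperanza:1, Eva:2, Farah:2, Fatima:2, Goran:1, Leo:2, Orla:2, Rhea:1, Theo:2, Wiremu:2.
The largest is 2 (to Wiremu, Theo, Fatima, Eva, Orla, Farah, and Leo), so the eccentricity of Akira is 2.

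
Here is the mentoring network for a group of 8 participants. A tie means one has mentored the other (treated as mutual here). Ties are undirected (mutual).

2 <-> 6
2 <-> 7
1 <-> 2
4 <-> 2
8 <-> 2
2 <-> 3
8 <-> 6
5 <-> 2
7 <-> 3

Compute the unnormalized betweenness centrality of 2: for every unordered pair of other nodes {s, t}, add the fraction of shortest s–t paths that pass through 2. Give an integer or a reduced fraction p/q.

19

Pairs whose geodesics pass through 2 — 7–5: 1; 7–1: 1; 7–8: 1; 7–4: 1; 7–6: 1; 5–1: 1; 5–8: 1; 5–3: 1; 5–4: 1; 5–6: 1; 1–8: 1; 1–3: 1; 1–4: 1; 1–6: 1 … (+5 more pairs).
All other pairs contribute 0.
Summing the contributions gives betweenness(2) = 19.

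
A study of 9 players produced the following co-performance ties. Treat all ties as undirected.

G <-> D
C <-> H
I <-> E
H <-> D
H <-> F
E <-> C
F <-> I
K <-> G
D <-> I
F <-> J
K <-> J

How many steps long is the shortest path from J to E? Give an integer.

One shortest route is J – F – I – E, which uses 3 edges, and at distance 2 from J we only reach {G, H, I}, which does not include E. So d(J,E) = 3.

3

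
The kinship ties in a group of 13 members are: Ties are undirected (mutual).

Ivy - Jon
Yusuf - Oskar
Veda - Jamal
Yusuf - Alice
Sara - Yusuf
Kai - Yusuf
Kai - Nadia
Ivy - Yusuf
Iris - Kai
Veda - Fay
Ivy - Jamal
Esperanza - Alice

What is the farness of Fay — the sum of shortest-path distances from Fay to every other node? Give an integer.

Distances from Fay: Alice:5, Esperanza:6, Iris:6, Ivy:3, Jamal:2, Jon:4, Kai:5, Nadia:6, Oskar:5, Sara:5, Veda:1, Yusuf:4.
Sum = 5 + 6 + 6 + 3 + 2 + 4 + 5 + 6 + 5 + 5 + 1 + 4 = 52.

52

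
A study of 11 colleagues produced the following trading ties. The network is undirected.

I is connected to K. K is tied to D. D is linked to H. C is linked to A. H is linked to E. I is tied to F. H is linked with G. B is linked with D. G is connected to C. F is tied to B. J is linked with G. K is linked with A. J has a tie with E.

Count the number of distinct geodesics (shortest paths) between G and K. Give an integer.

2

The shortest distance is 3. The length-3 paths are: G–H–D–K; G–C–A–K.
That gives 2 distinct shortest paths.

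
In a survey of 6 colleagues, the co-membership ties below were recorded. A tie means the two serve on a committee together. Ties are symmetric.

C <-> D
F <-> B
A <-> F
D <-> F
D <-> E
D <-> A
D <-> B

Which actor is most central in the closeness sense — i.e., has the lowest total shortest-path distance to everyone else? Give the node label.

D

Farness (sum of distances to all others) for each node — A:8, B:8, C:9, D:5, E:9, F:7.
The smallest farness is 5, for D, so D has the highest closeness.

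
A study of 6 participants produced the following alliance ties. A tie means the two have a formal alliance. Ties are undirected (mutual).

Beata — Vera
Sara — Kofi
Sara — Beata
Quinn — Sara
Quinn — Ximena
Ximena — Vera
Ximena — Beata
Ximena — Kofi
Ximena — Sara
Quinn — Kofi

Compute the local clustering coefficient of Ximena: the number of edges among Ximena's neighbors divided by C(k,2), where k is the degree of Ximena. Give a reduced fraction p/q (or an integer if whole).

1/2

Ximena's neighbors: Beata, Kofi, Quinn, Sara, and Vera (k = 5).
Possible neighbor pairs: C(5,2) = 10. Edges among them: Beata–Sara, Beata–Vera, Kofi–Quinn, Kofi–Sara, Quinn–Sara → e = 5.
Clustering(Ximena) = 5/10 = 1/2.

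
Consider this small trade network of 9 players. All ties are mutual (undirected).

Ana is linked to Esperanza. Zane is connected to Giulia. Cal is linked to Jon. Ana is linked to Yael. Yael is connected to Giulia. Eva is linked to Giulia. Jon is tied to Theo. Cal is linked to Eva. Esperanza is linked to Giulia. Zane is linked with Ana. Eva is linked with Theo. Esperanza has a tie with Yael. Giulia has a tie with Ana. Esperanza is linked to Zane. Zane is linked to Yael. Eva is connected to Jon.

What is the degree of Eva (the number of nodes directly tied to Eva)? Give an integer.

4

Eva is directly tied to Cal, Giulia, Jon, and Theo. That is 4 neighbors, so the degree of Eva is 4.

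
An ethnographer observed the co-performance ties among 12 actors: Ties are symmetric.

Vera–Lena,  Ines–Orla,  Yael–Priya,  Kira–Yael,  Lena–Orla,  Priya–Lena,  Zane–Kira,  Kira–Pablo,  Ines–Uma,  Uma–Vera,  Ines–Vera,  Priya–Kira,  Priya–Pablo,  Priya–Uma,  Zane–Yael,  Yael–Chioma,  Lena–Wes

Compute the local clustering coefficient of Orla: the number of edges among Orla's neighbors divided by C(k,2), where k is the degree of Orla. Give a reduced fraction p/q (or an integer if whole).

Orla's neighbors: Ines and Lena (k = 2).
Possible neighbor pairs: C(2,2) = 1. Edges among them: none → e = 0.
Clustering(Orla) = 0/1.

0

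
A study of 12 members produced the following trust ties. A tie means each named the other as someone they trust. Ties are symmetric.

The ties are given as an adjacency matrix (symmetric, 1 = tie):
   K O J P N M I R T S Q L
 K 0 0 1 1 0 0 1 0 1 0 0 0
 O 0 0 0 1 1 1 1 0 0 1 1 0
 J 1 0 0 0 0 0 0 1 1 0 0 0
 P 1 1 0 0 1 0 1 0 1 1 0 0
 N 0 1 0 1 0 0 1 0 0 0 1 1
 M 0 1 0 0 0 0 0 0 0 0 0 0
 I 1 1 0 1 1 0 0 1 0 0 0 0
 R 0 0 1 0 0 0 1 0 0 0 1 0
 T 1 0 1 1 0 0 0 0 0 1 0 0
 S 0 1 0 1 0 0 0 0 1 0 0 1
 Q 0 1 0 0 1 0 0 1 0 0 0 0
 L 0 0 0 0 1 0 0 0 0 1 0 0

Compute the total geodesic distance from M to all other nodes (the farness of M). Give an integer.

27

Distances from M: I:2, J:4, K:3, L:3, N:2, O:1, P:2, Q:2, R:3, S:2, T:3.
Sum = 2 + 4 + 3 + 3 + 2 + 1 + 2 + 2 + 3 + 2 + 3 = 27.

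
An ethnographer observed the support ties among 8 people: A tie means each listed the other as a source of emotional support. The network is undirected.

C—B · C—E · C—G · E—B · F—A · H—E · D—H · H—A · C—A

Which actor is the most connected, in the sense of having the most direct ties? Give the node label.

Degrees — A:3, B:2, C:4, D:1, E:3, F:1, G:1, H:3.
The maximum is 4, attained only by C.

C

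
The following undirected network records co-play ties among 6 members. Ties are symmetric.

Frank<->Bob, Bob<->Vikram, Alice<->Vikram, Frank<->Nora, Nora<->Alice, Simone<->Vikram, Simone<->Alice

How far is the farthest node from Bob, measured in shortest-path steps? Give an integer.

Distances from Bob: Alice:2, Frank:1, Nora:2, Simone:2, Vikram:1.
The largest is 2 (to Nora, Simone, and Alice), so the eccentricity of Bob is 2.

2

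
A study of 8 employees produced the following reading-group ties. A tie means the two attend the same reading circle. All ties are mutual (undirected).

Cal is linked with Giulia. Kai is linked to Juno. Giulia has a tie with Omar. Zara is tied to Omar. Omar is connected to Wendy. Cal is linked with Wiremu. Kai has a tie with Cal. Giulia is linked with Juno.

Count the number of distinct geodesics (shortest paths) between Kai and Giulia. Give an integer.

2

The shortest distance is 2. The length-2 paths are: Kai–Cal–Giulia; Kai–Juno–Giulia.
That gives 2 distinct shortest paths.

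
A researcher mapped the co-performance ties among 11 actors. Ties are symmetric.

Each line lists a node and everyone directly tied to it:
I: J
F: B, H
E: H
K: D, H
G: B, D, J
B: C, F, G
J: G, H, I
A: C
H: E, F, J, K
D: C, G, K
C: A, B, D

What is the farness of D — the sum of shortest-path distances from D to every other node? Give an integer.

20

Distances from D: A:2, B:2, C:1, E:3, F:3, G:1, H:2, I:3, J:2, K:1.
Sum = 2 + 2 + 1 + 3 + 3 + 1 + 2 + 3 + 2 + 1 = 20.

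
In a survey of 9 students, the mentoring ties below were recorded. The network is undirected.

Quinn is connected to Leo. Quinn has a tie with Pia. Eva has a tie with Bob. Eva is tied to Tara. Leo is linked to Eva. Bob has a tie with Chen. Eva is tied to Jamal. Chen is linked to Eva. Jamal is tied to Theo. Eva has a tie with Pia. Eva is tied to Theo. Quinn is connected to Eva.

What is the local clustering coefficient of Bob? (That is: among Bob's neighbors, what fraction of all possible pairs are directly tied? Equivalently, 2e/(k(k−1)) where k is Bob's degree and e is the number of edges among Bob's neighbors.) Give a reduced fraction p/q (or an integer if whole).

1

Bob's neighbors: Chen and Eva (k = 2).
Possible neighbor pairs: C(2,2) = 1. Edges among them: Chen–Eva → e = 1.
Clustering(Bob) = 1/1.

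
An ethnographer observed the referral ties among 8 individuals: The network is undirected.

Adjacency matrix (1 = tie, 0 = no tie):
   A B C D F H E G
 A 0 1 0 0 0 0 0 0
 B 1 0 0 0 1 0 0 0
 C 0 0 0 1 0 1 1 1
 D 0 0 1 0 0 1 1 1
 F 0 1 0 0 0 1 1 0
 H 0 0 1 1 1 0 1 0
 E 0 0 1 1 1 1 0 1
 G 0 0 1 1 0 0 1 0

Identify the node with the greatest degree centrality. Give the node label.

E

Degrees — A:1, B:2, C:4, D:4, E:5, F:3, G:3, H:4.
The maximum is 5, attained only by E.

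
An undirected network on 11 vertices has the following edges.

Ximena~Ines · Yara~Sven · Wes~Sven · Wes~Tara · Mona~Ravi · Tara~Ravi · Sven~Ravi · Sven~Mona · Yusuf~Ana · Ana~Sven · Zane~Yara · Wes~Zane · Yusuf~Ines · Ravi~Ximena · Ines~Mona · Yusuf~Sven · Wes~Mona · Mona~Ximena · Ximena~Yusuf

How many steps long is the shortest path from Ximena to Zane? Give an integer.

3

One shortest route is Ximena – Mona – Wes – Zane, which uses 3 edges, and at distance 2 from Ximena we only reach {Ana, Sven, Tara, Wes}, which does not include Zane. So d(Ximena,Zane) = 3.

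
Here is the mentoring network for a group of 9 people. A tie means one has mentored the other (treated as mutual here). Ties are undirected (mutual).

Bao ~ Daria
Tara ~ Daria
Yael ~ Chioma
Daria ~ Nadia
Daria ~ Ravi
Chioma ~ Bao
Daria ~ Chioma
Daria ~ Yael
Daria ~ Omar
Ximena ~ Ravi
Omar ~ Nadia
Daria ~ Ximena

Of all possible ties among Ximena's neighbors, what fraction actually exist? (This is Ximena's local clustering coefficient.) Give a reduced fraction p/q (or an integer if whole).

Ximena's neighbors: Daria and Ravi (k = 2).
Possible neighbor pairs: C(2,2) = 1. Edges among them: Daria–Ravi → e = 1.
Clustering(Ximena) = 1/1.

1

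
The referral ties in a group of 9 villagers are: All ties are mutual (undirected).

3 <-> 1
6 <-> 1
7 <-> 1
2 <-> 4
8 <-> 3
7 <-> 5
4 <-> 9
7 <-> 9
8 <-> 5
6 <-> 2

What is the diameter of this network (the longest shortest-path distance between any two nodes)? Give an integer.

Eccentricity of each node (its greatest distance to any other): 1:3, 2:4, 3:4, 4:4, 5:4, 6:3, 7:3, 8:4, 9:3.
The maximum eccentricity is 4, realized for instance by the pair 4–3 via 4 – 2 – 6 – 1 – 3. So the diameter is 4.

4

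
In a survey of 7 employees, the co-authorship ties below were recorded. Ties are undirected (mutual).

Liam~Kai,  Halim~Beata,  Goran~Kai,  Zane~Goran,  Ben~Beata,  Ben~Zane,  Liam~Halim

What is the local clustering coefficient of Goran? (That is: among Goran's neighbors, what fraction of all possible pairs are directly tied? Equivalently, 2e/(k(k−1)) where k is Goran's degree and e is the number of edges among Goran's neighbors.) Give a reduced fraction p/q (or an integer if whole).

0

Goran's neighbors: Kai and Zane (k = 2).
Possible neighbor pairs: C(2,2) = 1. Edges among them: none → e = 0.
Clustering(Goran) = 0/1.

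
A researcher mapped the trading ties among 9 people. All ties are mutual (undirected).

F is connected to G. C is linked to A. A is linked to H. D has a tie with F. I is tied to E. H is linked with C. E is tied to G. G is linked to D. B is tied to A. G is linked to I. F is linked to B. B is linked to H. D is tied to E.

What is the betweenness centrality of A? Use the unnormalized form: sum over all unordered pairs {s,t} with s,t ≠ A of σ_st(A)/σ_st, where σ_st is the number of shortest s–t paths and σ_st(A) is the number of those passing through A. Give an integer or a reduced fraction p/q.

3

Pairs whose geodesics pass through A — F–C: 1/2; I–C: 1/2; G–C: 1/2; D–C: 1/2; E–C: 2/4; C–B: 1/2.
All other pairs contribute 0.
Summing the contributions gives betweenness(A) = 3.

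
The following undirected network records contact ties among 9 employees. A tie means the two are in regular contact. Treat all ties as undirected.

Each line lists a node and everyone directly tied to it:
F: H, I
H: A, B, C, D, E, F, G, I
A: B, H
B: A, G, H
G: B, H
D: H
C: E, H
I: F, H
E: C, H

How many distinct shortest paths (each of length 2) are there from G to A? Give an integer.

The shortest distance is 2. The length-2 paths are: G–H–A; G–B–A.
That gives 2 distinct shortest paths.

2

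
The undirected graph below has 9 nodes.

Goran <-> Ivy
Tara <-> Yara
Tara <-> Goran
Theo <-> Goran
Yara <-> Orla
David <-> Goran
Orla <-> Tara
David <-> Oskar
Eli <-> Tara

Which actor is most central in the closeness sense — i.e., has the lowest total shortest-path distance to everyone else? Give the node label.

Farness (sum of distances to all others) for each node — David:17, Eli:20, Goran:12, Ivy:19, Orla:19, Oskar:24, Tara:13, Theo:19, Yara:19.
The smallest farness is 12, for Goran, so Goran has the highest closeness.

Goran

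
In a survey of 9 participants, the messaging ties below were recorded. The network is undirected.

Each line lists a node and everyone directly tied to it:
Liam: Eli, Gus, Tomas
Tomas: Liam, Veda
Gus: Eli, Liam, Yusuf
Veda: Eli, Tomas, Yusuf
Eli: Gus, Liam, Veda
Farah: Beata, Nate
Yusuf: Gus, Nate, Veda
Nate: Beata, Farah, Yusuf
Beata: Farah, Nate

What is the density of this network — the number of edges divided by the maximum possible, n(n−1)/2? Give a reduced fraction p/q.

There are 12 edges and 9 nodes, so the maximum possible is C(9,2) = 36.
Density = 12/36 = 1/3.

1/3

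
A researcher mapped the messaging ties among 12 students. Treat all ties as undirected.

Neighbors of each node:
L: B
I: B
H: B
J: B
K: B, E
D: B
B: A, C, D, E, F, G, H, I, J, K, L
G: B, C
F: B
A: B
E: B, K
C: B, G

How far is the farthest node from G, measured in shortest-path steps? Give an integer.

2

Distances from G: A:2, B:1, C:1, D:2, E:2, F:2, H:2, I:2, J:2, K:2, L:2.
The largest is 2 (to K, L, H, J, A, E, D, F, and I), so the eccentricity of G is 2.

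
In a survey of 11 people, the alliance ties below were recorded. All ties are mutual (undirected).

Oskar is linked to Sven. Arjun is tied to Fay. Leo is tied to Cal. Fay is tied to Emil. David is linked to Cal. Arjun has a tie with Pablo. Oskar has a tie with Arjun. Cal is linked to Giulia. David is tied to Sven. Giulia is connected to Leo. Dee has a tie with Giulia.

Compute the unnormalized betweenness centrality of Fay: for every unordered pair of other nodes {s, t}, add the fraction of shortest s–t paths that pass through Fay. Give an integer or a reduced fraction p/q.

9

Pairs whose geodesics pass through Fay — Leo–Emil: 1; Arjun–Emil: 1; Sven–Emil: 1; Cal–Emil: 1; Dee–Emil: 1; Giulia–Emil: 1; Oskar–Emil: 1; David–Emil: 1; Pablo–Emil: 1.
All other pairs contribute 0.
Summing the contributions gives betweenness(Fay) = 9.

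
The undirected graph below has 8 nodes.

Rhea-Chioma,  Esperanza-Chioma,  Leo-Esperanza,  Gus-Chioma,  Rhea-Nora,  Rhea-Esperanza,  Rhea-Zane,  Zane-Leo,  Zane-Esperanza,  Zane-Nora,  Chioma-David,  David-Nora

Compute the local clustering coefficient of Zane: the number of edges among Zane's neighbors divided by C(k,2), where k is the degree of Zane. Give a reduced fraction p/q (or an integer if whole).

1/2

Zane's neighbors: Esperanza, Leo, Nora, and Rhea (k = 4).
Possible neighbor pairs: C(4,2) = 6. Edges among them: Esperanza–Leo, Esperanza–Rhea, Nora–Rhea → e = 3.
Clustering(Zane) = 3/6 = 1/2.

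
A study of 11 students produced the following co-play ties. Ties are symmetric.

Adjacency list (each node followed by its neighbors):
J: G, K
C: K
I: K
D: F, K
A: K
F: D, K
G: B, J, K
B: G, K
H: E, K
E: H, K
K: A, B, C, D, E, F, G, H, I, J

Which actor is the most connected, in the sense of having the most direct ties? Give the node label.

K

Degrees — A:1, B:2, C:1, D:2, E:2, F:2, G:3, H:2, I:1, J:2, K:10.
The maximum is 10, attained only by K.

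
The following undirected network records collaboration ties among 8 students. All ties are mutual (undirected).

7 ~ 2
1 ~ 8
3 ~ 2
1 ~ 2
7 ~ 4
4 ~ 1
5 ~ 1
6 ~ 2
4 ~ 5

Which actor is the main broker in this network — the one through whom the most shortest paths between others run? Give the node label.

Unnormalized betweenness of each node: 1:21/2, 2:12, 3:0, 4:2, 5:0, 6:0, 7:3/2, 8:0.
2 has the largest value, 12, making it the main broker — the node through which the most shortest paths run.

2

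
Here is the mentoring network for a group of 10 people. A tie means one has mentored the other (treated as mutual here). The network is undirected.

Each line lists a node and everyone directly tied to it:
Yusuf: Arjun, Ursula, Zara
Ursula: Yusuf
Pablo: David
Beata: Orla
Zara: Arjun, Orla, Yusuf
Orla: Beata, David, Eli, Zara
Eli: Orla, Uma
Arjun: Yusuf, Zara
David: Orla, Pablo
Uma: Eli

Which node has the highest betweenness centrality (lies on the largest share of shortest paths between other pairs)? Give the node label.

Unnormalized betweenness of each node: Arjun:0, Beata:0, David:8, Eli:8, Orla:28, Pablo:0, Uma:0, Ursula:0, Yusuf:8, Zara:18.
Orla has the largest value, 28, making it the main broker — the node through which the most shortest paths run.

Orla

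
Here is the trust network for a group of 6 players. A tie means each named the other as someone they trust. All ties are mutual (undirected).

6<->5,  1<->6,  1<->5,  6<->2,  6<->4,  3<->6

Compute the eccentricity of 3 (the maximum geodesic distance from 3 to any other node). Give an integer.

Distances from 3: 1:2, 2:2, 4:2, 5:2, 6:1.
The largest is 2 (to 1, 5, 4, and 2), so the eccentricity of 3 is 2.

2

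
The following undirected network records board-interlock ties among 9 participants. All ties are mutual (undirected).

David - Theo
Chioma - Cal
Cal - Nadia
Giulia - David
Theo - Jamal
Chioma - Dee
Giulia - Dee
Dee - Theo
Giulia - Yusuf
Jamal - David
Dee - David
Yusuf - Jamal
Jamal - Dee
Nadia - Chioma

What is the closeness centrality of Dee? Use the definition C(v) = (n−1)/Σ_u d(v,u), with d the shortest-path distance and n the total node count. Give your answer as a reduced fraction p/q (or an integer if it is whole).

8/11

Distances from Dee: Cal:2, Chioma:1, David:1, Giulia:1, Jamal:1, Nadia:2, Theo:1, Yusuf:2. Sum = 11.
n = 9, so closeness = 8/11.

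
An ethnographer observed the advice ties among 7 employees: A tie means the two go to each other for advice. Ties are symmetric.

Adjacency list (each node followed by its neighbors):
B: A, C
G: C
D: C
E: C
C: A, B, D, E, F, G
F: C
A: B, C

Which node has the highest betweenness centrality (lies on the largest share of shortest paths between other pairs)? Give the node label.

C

Unnormalized betweenness of each node: A:0, B:0, C:14, D:0, E:0, F:0, G:0.
C has the largest value, 14, making it the main broker — the node through which the most shortest paths run.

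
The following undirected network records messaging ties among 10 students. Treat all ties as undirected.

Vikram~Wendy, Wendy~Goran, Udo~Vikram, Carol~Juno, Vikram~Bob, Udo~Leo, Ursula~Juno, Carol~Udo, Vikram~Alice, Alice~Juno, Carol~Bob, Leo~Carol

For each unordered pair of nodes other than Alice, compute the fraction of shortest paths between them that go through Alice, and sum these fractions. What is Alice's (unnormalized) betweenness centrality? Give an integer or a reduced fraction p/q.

Pairs whose geodesics pass through Alice — Juno–Wendy: 1; Juno–Goran: 1; Juno–Vikram: 1; Wendy–Ursula: 1; Goran–Ursula: 1; Vikram–Ursula: 1.
All other pairs contribute 0.
Summing the contributions gives betweenness(Alice) = 6.

6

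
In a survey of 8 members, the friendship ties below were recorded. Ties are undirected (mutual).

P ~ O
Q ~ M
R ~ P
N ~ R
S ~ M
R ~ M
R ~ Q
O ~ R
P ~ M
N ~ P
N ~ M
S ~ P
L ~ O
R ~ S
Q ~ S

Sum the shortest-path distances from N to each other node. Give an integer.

12

Distances from N: L:3, M:1, O:2, P:1, Q:2, R:1, S:2.
Sum = 3 + 1 + 2 + 1 + 2 + 1 + 2 = 12.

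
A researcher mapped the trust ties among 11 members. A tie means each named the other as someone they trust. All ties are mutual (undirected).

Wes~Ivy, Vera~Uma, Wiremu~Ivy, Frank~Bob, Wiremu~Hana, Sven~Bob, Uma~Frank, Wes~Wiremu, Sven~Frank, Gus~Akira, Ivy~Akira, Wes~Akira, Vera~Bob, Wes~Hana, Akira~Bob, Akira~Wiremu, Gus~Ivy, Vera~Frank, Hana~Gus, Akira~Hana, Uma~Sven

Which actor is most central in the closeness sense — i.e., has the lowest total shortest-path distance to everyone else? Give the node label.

Akira

Farness (sum of distances to all others) for each node — Akira:15, Bob:16, Frank:21, Gus:22, Hana:21, Ivy:21, Sven:22, Uma:28, Vera:22, Wes:21, Wiremu:21.
The smallest farness is 15, for Akira, so Akira has the highest closeness.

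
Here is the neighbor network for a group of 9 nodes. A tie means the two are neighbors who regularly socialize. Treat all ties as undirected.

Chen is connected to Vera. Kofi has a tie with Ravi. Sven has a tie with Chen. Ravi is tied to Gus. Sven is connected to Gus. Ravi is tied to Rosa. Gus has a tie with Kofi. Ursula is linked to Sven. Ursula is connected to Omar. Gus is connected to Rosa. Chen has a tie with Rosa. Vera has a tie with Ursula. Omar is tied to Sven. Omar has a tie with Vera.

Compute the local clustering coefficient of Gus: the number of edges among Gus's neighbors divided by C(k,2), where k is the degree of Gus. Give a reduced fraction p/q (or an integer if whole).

Gus's neighbors: Kofi, Ravi, Rosa, and Sven (k = 4).
Possible neighbor pairs: C(4,2) = 6. Edges among them: Kofi–Ravi, Ravi–Rosa → e = 2.
Clustering(Gus) = 2/6 = 1/3.

1/3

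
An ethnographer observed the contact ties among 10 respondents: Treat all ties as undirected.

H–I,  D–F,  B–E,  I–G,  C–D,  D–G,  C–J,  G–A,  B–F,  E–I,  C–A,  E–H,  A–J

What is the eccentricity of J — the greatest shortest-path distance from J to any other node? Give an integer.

Distances from J: A:1, B:4, C:1, D:2, E:4, F:3, G:2, H:4, I:3.
The largest is 4 (to B, E, and H), so the eccentricity of J is 4.

4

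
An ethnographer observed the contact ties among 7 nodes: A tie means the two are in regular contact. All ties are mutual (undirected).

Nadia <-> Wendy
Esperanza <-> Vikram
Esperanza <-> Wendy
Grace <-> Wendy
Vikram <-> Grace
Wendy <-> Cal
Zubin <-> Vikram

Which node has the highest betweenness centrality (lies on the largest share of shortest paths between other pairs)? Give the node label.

Unnormalized betweenness of each node: Cal:0, Esperanza:3, Grace:3, Nadia:0, Vikram:11/2, Wendy:19/2, Zubin:0.
Wendy has the largest value, 19/2, making it the main broker — the node through which the most shortest paths run.

Wendy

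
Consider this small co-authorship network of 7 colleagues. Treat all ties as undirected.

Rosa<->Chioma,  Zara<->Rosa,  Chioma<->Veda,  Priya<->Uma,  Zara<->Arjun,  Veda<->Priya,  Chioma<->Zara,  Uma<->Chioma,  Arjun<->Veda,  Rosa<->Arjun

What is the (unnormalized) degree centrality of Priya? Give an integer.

Priya is directly tied to Uma and Veda. That is 2 neighbors, so the degree of Priya is 2.

2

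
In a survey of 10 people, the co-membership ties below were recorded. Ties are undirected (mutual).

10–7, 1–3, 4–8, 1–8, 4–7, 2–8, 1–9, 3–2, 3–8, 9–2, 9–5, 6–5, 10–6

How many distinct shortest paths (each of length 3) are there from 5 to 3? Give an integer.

The shortest distance is 3. The length-3 paths are: 5–9–1–3; 5–9–2–3.
That gives 2 distinct shortest paths.

2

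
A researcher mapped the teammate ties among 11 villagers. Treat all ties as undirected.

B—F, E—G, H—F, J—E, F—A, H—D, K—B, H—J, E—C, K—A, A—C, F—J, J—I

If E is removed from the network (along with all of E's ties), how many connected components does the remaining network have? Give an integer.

2

Without E, the remaining ties split the others into: {A, B, C, D, F, H, I, J, K}; {G}.
That's 2 separate components.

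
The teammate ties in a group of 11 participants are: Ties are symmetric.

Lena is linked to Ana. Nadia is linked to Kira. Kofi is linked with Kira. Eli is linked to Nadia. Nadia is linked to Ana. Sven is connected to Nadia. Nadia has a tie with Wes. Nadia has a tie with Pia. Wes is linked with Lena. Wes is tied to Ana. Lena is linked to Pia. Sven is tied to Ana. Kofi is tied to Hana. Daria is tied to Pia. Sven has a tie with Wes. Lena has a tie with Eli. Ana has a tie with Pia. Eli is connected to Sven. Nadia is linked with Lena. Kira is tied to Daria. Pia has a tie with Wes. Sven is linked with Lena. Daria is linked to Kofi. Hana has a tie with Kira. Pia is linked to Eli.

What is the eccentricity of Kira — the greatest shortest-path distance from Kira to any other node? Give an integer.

2

Distances from Kira: Ana:2, Daria:1, Eli:2, Hana:1, Kofi:1, Lena:2, Nadia:1, Pia:2, Sven:2, Wes:2.
The largest is 2 (to Pia, Ana, Sven, Eli, Wes, and Lena), so the eccentricity of Kira is 2.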